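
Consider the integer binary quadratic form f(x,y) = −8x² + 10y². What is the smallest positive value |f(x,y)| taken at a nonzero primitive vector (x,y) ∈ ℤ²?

descent: ρ → (10,0,-8)
descent: ρ → (-8,16,2)  [lands on river]
river: ρ → (2,16,-8)
closes: descent 2, river 2
min |a| on river = 2

2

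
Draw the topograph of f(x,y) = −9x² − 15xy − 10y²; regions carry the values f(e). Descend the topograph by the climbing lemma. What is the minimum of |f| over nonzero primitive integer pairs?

translate: b→-3 (≡15 mod 18), so (9,15,10)→(9,-3,4)
flip: (9,-3,4)→(4,3,9)
reduced (well bottom): (4,3,9) with a≤c, −a<b≤a
well minimum |f| = |-4| = 4 (negative-definite)

4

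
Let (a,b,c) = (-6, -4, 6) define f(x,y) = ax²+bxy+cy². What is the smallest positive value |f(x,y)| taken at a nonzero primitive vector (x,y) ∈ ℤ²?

descent: ρ → (6,4,-6)  [lands on river]
river: ρ → (-6,8,4)
river: ρ → (4,8,-6)
river: ρ → (-6,4,6)
river: ρ → (6,8,-4)
river: ρ → (-4,8,6)
closes: descent 1, river 6
min |a| on river = 4

4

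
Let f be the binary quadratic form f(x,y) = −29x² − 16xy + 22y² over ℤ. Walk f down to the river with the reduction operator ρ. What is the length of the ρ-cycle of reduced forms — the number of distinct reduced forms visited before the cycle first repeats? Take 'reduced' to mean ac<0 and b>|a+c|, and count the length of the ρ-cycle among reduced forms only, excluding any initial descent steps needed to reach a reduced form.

D = 2808, ⌊√D⌋ = 52
descent: ρ → (22,16,-29)  [lands on river]
river: ρ → (-29,42,9)
river: ρ → (9,48,-14)
river: ρ → (-14,36,27)
river: ρ → (27,18,-23)
river: ρ → (-23,28,22)
ρ-cycle length = 6 (tail of 1 descent step not counted)

6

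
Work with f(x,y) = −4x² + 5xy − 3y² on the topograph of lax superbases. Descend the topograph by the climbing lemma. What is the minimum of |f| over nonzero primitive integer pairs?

translate: b→3 (≡-5 mod 8), so (4,-5,3)→(4,3,2)
flip: (4,3,2)→(2,-3,4)
translate: b→1 (≡-3 mod 4), so (2,-3,4)→(2,1,3)
reduced (well bottom): (2,1,3) with a≤c, −a<b≤a
well minimum |f| = |-2| = 2 (negative-definite)

2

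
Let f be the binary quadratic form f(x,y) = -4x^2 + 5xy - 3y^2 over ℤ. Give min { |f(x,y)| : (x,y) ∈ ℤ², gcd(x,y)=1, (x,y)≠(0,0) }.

translate: b→3 (≡-5 mod 8), so (4,-5,3)→(4,3,2)
flip: (4,3,2)→(2,-3,4)
translate: b→1 (≡-3 mod 4), so (2,-3,4)→(2,1,3)
reduced (well bottom): (2,1,3) with a≤c, −a<b≤a
well minimum |f| = |-2| = 2 (negative-definite)

2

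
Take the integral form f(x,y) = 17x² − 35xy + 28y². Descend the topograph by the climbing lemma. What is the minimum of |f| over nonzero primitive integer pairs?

translate: b→-1 (≡-35 mod 34), so (17,-35,28)→(17,-1,10)
flip: (17,-1,10)→(10,1,17)
reduced (well bottom): (10,1,17) with a≤c, −a<b≤a
well minimum = a = 10

10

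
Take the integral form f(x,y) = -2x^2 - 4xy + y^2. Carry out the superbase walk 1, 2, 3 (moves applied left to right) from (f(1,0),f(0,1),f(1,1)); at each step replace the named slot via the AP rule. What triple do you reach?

start (-2,1,-5) = (f(1,0),f(0,1),f(1,1))
replace slot 1: 2·(1+(-5)) − (-2) = -6 → (-6,1,-5)
replace slot 2: 2·((-6)+(-5)) − 1 = -23 → (-6,-23,-5)
replace slot 3: 2·((-6)+(-23)) − (-5) = -53 → (-6,-23,-53)

-6,-23,-53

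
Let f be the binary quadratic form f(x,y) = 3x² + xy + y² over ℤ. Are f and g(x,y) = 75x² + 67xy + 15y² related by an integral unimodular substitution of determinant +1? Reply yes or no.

D₁ = -11, D₂ = -11
f: flip: (3,1,1)→(1,-1,3)
f: translate: b→1 (≡-1 mod 2), so (1,-1,3)→(1,1,3)
f: reduced (well bottom): (1,1,3) with a≤c, −a<b≤a
g: flip: (75,67,15)→(15,-67,75)
g: translate: b→-7 (≡-67 mod 30), so (15,-67,75)→(15,-7,1)
g: flip: (15,-7,1)→(1,7,15)
g: translate: b→1 (≡7 mod 2), so (1,7,15)→(1,1,3)
g: reduced (well bottom): (1,1,3) with a≤c, −a<b≤a
reduced forms (1, 1, 3) vs (1, 1, 3) ⇒ equivalent

yes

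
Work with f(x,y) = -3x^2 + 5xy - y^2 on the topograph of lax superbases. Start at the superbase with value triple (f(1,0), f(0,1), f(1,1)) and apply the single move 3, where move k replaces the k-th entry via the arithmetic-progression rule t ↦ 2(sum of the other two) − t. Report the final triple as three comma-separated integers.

start (-3,-1,1) = (f(1,0),f(0,1),f(1,1))
replace slot 3: 2·((-3)+(-1)) − 1 = -9 → (-3,-1,-9)

-3,-1,-9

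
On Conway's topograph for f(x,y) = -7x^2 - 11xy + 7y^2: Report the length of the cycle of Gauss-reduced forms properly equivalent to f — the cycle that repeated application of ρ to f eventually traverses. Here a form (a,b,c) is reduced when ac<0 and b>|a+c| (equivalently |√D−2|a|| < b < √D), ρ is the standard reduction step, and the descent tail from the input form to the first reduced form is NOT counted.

D = 317, ⌊√D⌋ = 17
descent: ρ → (7,11,-7)  [lands on river]
river: ρ → (-7,17,1)
river: ρ → (1,17,-7)
river: ρ → (-7,11,7)
river: ρ → (7,17,-1)
river: ρ → (-1,17,7)
ρ-cycle length = 6 (tail of 1 descent step not counted)

6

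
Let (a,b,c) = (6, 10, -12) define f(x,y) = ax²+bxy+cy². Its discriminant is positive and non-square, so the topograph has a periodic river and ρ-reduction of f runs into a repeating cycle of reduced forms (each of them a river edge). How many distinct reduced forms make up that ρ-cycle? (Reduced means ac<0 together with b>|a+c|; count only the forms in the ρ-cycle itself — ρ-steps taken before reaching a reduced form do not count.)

D = 388, ⌊√D⌋ = 19
river: ρ → (-12,14,4)
river: ρ → (4,18,-4)
river: ρ → (-4,14,12)
river: ρ → (12,10,-6)
river: ρ → (-6,14,8)
river: ρ → (8,18,-2)
river: ρ → (-2,18,8)
river: ρ → (8,14,-6)
river: ρ → (-6,10,12)
river: ρ → (12,14,-4)
river: ρ → (-4,18,4)
river: ρ → (4,14,-12)
river: ρ → (-12,10,6)
river: ρ → (6,14,-8)
river: ρ → (-8,18,2)
river: ρ → (2,18,-8)
river: ρ → (-8,14,6)
river: ρ → (6,10,-12)
ρ-cycle length = 18 (tail of 0 descent steps not counted)

18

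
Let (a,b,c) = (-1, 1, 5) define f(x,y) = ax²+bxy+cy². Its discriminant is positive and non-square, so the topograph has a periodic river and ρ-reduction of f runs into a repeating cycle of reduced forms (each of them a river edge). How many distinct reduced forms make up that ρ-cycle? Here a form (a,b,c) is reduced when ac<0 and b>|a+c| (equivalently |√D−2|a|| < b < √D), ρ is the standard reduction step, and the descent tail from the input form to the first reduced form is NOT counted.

D = 21, ⌊√D⌋ = 4
descent: ρ → (5,-1,-1)
descent: ρ → (-1,3,3)  [lands on river]
river: ρ → (3,3,-1)
ρ-cycle length = 2 (tail of 2 descent steps not counted)

2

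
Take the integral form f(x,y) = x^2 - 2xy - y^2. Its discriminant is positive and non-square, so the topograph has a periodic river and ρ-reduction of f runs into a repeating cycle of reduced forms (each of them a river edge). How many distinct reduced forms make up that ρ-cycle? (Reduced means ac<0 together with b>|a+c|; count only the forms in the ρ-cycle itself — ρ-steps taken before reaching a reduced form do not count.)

D = 8, ⌊√D⌋ = 2
descent: ρ → (-1,2,1)  [lands on river]
river: ρ → (1,2,-1)
ρ-cycle length = 2 (tail of 1 descent step not counted)

2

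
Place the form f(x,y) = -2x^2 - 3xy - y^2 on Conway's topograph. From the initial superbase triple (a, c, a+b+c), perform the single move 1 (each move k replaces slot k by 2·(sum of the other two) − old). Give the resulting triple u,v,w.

start (-2,-1,-6) = (f(1,0),f(0,1),f(1,1))
replace slot 1: 2·((-1)+(-6)) − (-2) = -12 → (-12,-1,-6)

-12,-1,-6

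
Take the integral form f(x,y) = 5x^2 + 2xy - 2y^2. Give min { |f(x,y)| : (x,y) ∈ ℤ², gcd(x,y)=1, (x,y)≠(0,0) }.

descent: ρ → (-2,6,1)  [lands on river]
river: ρ → (1,6,-2)
closes: descent 1, river 2
min |a| on river = 1

1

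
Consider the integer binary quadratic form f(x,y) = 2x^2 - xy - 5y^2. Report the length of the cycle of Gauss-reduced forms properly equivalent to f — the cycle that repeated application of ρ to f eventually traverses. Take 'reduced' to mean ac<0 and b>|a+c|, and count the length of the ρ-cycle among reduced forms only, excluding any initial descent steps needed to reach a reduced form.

D = 41, ⌊√D⌋ = 6
descent: ρ → (-5,1,2)
descent: ρ → (2,3,-4)  [lands on river]
river: ρ → (-4,5,1)
river: ρ → (1,5,-4)
river: ρ → (-4,3,2)
river: ρ → (2,5,-2)
river: ρ → (-2,3,4)
river: ρ → (4,5,-1)
river: ρ → (-1,5,4)
river: ρ → (4,3,-2)
river: ρ → (-2,5,2)
ρ-cycle length = 10 (tail of 2 descent steps not counted)

10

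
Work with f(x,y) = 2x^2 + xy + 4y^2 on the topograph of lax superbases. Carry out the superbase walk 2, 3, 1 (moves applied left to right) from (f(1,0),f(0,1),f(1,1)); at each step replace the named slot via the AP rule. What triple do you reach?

start (2,4,7) = (f(1,0),f(0,1),f(1,1))
replace slot 2: 2·(2+7) − 4 = 14 → (2,14,7)
replace slot 3: 2·(2+14) − 7 = 25 → (2,14,25)
replace slot 1: 2·(14+25) − 2 = 76 → (76,14,25)

76,14,25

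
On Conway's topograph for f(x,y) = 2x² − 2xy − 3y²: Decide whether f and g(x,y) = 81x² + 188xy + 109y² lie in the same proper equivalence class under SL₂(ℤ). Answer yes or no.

D₁ = 28, D₂ = 28
river cycle of f (length 4): (-3, 2, 2), (2, 2, -3), (-3, 4, 1), (1, 4, -3)
river cycle of g (length 4): (2, 2, -3), (-3, 4, 1), (1, 4, -3), (-3, 2, 2)
cycles coincide ⇒ equivalent

yes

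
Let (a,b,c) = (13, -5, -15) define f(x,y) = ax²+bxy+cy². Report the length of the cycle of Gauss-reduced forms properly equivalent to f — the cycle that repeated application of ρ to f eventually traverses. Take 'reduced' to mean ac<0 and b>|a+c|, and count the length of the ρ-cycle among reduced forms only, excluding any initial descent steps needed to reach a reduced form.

D = 805, ⌊√D⌋ = 28
descent: ρ → (-15,5,13)  [lands on river]
river: ρ → (13,21,-7)
river: ρ → (-7,21,13)
river: ρ → (13,5,-15)
river: ρ → (-15,25,3)
river: ρ → (3,23,-23)
river: ρ → (-23,23,3)
river: ρ → (3,25,-15)
ρ-cycle length = 8 (tail of 1 descent step not counted)

8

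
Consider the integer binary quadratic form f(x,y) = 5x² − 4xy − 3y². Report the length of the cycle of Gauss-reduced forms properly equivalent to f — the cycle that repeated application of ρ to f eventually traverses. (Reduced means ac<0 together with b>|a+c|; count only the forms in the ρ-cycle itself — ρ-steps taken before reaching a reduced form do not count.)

D = 76, ⌊√D⌋ = 8
descent: ρ → (-3,4,5)  [lands on river]
river: ρ → (5,6,-2)
river: ρ → (-2,6,5)
river: ρ → (5,4,-3)
river: ρ → (-3,8,1)
river: ρ → (1,8,-3)
ρ-cycle length = 6 (tail of 1 descent step not counted)

6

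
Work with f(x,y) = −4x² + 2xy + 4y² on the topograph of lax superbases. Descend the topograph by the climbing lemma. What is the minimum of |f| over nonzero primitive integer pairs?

river: ρ → (4,6,-2)
river: ρ → (-2,6,4)
river: ρ → (4,2,-4)
river: ρ → (-4,6,2)
river: ρ → (2,6,-4)
river: ρ → (-4,2,4)
closes: descent 0, river 6
min |a| on river = 2

2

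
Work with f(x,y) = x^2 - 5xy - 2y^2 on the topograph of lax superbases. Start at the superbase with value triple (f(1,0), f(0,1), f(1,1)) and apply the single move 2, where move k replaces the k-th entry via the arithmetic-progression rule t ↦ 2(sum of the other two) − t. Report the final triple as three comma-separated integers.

start (1,-2,-6) = (f(1,0),f(0,1),f(1,1))
replace slot 2: 2·(1+(-6)) − (-2) = -8 → (1,-8,-6)

1,-8,-6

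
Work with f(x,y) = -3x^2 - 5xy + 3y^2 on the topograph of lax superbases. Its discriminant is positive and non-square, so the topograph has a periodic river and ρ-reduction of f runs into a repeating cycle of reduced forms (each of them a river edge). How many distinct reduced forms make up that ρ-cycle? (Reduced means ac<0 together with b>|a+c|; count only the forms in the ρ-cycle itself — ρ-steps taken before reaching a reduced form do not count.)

D = 61, ⌊√D⌋ = 7
descent: ρ → (3,5,-3)  [lands on river]
river: ρ → (-3,7,1)
river: ρ → (1,7,-3)
river: ρ → (-3,5,3)
river: ρ → (3,7,-1)
river: ρ → (-1,7,3)
ρ-cycle length = 6 (tail of 1 descent step not counted)

6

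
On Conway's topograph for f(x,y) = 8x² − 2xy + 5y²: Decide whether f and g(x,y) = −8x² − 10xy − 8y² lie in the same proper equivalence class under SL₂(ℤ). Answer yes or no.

D₁ = -156, D₂ = -156
f: flip: (8,-2,5)→(5,2,8)
f: reduced (well bottom): (5,2,8) with a≤c, −a<b≤a
g is negative-definite; reduce −g:
−g: translate: b→-6 (≡10 mod 16), so (8,10,8)→(8,-6,6)
−g: flip: (8,-6,6)→(6,6,8)
−g: reduced (well bottom): (6,6,8) with a≤c, −a<b≤a
flip sign back: reduced form of g is (-6,-6,-8)
reduced forms (5, 2, 8) vs (-6, -6, -8) ⇒ inequivalent

no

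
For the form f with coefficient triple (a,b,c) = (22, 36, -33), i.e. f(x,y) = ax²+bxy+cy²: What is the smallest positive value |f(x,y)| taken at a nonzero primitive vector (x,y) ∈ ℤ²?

river: ρ → (-33,30,25)
river: ρ → (25,20,-38)
river: ρ → (-38,56,7)
river: ρ → (7,56,-38)
river: ρ → (-38,20,25)
river: ρ → (25,30,-33)
river: ρ → (-33,36,22)
river: ρ → (22,52,-17)
river: ρ → (-17,50,25)
river: ρ → (25,50,-17)
river: ρ → (-17,52,22)
river: ρ → (22,36,-33)
closes: descent 0, river 12
min |a| on river = 7

7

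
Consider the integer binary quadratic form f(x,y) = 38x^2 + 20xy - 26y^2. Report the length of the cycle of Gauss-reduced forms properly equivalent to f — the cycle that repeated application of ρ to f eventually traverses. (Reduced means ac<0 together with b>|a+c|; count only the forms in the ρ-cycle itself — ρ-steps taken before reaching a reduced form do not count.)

D = 4352, ⌊√D⌋ = 65
river: ρ → (-26,32,32)
river: ρ → (32,32,-26)
river: ρ → (-26,20,38)
river: ρ → (38,56,-8)
river: ρ → (-8,56,38)
river: ρ → (38,20,-26)
ρ-cycle length = 6 (tail of 0 descent steps not counted)

6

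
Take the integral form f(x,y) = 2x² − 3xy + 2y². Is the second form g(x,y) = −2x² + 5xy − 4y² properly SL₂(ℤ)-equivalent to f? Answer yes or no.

D₁ = -7, D₂ = -7
f: translate: b→1 (≡-3 mod 4), so (2,-3,2)→(2,1,1)
f: flip: (2,1,1)→(1,-1,2)
f: translate: b→1 (≡-1 mod 2), so (1,-1,2)→(1,1,2)
f: reduced (well bottom): (1,1,2) with a≤c, −a<b≤a
g is negative-definite; reduce −g:
−g: translate: b→-1 (≡-5 mod 4), so (2,-5,4)→(2,-1,1)
−g: flip: (2,-1,1)→(1,1,2)
−g: reduced (well bottom): (1,1,2) with a≤c, −a<b≤a
flip sign back: reduced form of g is (-1,-1,-2)
reduced forms (1, 1, 2) vs (-1, -1, -2) ⇒ inequivalent

no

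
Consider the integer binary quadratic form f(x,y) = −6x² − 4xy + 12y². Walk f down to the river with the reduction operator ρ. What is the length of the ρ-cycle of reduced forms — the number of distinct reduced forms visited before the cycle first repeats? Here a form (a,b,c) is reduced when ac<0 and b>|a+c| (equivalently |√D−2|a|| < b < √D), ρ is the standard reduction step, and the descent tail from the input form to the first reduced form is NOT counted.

D = 304, ⌊√D⌋ = 17
descent: ρ → (12,4,-6)
descent: ρ → (-6,8,10)  [lands on river]
river: ρ → (10,12,-4)
river: ρ → (-4,12,10)
river: ρ → (10,8,-6)
river: ρ → (-6,16,2)
river: ρ → (2,16,-6)
ρ-cycle length = 6 (tail of 2 descent steps not counted)

6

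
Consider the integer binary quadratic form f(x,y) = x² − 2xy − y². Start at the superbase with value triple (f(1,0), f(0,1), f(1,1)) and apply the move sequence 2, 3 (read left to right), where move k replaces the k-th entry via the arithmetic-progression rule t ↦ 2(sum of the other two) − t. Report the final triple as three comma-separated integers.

start (1,-1,-2) = (f(1,0),f(0,1),f(1,1))
replace slot 2: 2·(1+(-2)) − (-1) = -1 → (1,-1,-2)
replace slot 3: 2·(1+(-1)) − (-2) = 2 → (1,-1,2)

1,-1,2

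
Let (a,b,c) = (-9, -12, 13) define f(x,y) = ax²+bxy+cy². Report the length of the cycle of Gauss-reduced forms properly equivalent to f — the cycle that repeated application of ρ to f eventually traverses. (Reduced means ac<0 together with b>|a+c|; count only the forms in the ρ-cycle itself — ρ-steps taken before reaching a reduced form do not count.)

D = 612, ⌊√D⌋ = 24
descent: ρ → (13,12,-9)  [lands on river]
river: ρ → (-9,24,1)
river: ρ → (1,24,-9)
river: ρ → (-9,12,13)
river: ρ → (13,14,-8)
river: ρ → (-8,18,9)
river: ρ → (9,18,-8)
river: ρ → (-8,14,13)
ρ-cycle length = 8 (tail of 1 descent step not counted)

8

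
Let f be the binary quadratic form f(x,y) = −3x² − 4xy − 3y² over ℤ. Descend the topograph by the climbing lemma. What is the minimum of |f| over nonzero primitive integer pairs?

translate: b→-2 (≡4 mod 6), so (3,4,3)→(3,-2,2)
flip: (3,-2,2)→(2,2,3)
reduced (well bottom): (2,2,3) with a≤c, −a<b≤a
well minimum |f| = |-2| = 2 (negative-definite)

2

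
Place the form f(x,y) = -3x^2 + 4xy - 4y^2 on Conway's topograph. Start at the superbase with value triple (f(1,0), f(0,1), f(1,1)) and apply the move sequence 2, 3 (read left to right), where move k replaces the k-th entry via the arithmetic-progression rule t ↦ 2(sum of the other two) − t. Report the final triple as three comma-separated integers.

start (-3,-4,-3) = (f(1,0),f(0,1),f(1,1))
replace slot 2: 2·((-3)+(-3)) − (-4) = -8 → (-3,-8,-3)
replace slot 3: 2·((-3)+(-8)) − (-3) = -19 → (-3,-8,-19)

-3,-8,-19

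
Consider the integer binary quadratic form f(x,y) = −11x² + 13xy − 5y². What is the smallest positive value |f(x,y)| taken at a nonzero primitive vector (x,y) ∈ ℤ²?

translate: b→9 (≡-13 mod 22), so (11,-13,5)→(11,9,3)
flip: (11,9,3)→(3,-9,11)
translate: b→3 (≡-9 mod 6), so (3,-9,11)→(3,3,5)
reduced (well bottom): (3,3,5) with a≤c, −a<b≤a
well minimum |f| = |-3| = 3 (negative-definite)

3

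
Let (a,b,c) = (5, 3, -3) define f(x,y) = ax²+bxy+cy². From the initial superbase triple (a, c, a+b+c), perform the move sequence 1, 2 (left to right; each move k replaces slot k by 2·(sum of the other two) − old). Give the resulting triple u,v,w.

start (5,-3,5) = (f(1,0),f(0,1),f(1,1))
replace slot 1: 2·((-3)+5) − 5 = -1 → (-1,-3,5)
replace slot 2: 2·((-1)+5) − (-3) = 11 → (-1,11,5)

-1,11,5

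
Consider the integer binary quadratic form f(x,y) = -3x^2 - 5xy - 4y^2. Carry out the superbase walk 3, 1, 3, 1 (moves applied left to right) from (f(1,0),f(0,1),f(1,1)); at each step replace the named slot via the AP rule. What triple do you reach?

start (-3,-4,-12) = (f(1,0),f(0,1),f(1,1))
replace slot 3: 2·((-3)+(-4)) − (-12) = -2 → (-3,-4,-2)
replace slot 1: 2·((-4)+(-2)) − (-3) = -9 → (-9,-4,-2)
replace slot 3: 2·((-9)+(-4)) − (-2) = -24 → (-9,-4,-24)
replace slot 1: 2·((-4)+(-24)) − (-9) = -47 → (-47,-4,-24)

-47,-4,-24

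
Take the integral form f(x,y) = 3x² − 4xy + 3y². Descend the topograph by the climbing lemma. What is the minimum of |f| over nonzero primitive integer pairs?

translate: b→2 (≡-4 mod 6), so (3,-4,3)→(3,2,2)
flip: (3,2,2)→(2,-2,3)
translate: b→2 (≡-2 mod 4), so (2,-2,3)→(2,2,3)
reduced (well bottom): (2,2,3) with a≤c, −a<b≤a
well minimum = a = 2

2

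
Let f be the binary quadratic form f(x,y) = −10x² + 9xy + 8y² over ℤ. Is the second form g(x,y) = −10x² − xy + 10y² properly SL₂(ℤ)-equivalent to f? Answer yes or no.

D₁ = 401, D₂ = 401
river cycle of f (length 10): (8, 7, -11), (-11, 15, 4), (4, 17, -7), (-7, 11, 10), (10, 9, -8), (-8, 7, 11), (11, 15, -4), (-4, 17, 7), (7, 11, -10), (-10, 9, 8)
river cycle of g (length 6): (10, 1, -10), (-10, 19, 1), (1, 19, -10), (-10, 1, 10), (10, 19, -1), (-1, 19, 10)
cycles differ ⇒ inequivalent

no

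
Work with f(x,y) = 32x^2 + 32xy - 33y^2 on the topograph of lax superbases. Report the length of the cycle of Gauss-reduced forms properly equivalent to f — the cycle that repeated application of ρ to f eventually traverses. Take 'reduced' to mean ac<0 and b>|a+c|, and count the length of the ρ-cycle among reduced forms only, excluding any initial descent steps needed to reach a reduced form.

D = 5248, ⌊√D⌋ = 72
river: ρ → (-33,34,31)
river: ρ → (31,28,-36)
river: ρ → (-36,44,23)
river: ρ → (23,48,-32)
river: ρ → (-32,16,39)
river: ρ → (39,62,-9)
river: ρ → (-9,64,32)
river: ρ → (32,64,-9)
river: ρ → (-9,62,39)
river: ρ → (39,16,-32)
river: ρ → (-32,48,23)
river: ρ → (23,44,-36)
river: ρ → (-36,28,31)
river: ρ → (31,34,-33)
river: ρ → (-33,32,32)
river: ρ → (32,32,-33)
ρ-cycle length = 16 (tail of 0 descent steps not counted)

16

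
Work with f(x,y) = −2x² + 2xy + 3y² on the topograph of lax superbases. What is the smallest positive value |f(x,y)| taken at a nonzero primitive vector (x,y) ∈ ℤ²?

river: ρ → (3,4,-1)
river: ρ → (-1,4,3)
river: ρ → (3,2,-2)
river: ρ → (-2,2,3)
closes: descent 0, river 4
min |a| on river = 1

1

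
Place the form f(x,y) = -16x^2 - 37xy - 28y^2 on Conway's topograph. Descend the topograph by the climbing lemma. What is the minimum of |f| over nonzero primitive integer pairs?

translate: b→5 (≡37 mod 32), so (16,37,28)→(16,5,7)
flip: (16,5,7)→(7,-5,16)
reduced (well bottom): (7,-5,16) with a≤c, −a<b≤a
well minimum |f| = |-7| = 7 (negative-definite)

7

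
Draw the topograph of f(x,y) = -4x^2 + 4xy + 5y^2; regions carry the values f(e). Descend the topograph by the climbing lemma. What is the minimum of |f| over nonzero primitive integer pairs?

river: ρ → (5,6,-3)
river: ρ → (-3,6,5)
river: ρ → (5,4,-4)
river: ρ → (-4,4,5)
closes: descent 0, river 4
min |a| on river = 3

3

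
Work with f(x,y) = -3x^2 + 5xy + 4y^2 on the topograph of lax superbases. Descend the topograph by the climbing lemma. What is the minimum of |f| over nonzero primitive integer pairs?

river: ρ → (4,3,-4)
river: ρ → (-4,5,3)
river: ρ → (3,7,-2)
river: ρ → (-2,5,6)
river: ρ → (6,7,-1)
river: ρ → (-1,7,6)
river: ρ → (6,5,-2)
river: ρ → (-2,7,3)
river: ρ → (3,5,-4)
river: ρ → (-4,3,4)
river: ρ → (4,5,-3)
river: ρ → (-3,7,2)
river: ρ → (2,5,-6)
river: ρ → (-6,7,1)
river: ρ → (1,7,-6)
river: ρ → (-6,5,2)
river: ρ → (2,7,-3)
river: ρ → (-3,5,4)
closes: descent 0, river 18
min |a| on river = 1

1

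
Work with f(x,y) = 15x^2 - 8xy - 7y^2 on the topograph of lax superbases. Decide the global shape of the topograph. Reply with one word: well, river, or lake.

D = b²−4ac = (-8)² − 4·15·(-7) = 484
D = 22² is a perfect square ⇒ form factors over ℤ ⇒ lakes

lake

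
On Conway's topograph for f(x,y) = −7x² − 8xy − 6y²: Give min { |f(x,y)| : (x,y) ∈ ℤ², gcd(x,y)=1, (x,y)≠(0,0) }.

translate: b→-6 (≡8 mod 14), so (7,8,6)→(7,-6,5)
flip: (7,-6,5)→(5,6,7)
translate: b→-4 (≡6 mod 10), so (5,6,7)→(5,-4,6)
reduced (well bottom): (5,-4,6) with a≤c, −a<b≤a
well minimum |f| = |-5| = 5 (negative-definite)

5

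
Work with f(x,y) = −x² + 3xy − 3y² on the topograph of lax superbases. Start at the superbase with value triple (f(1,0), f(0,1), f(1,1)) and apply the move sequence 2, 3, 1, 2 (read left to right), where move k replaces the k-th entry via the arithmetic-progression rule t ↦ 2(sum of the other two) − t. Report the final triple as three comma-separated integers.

start (-1,-3,-1) = (f(1,0),f(0,1),f(1,1))
replace slot 2: 2·((-1)+(-1)) − (-3) = -1 → (-1,-1,-1)
replace slot 3: 2·((-1)+(-1)) − (-1) = -3 → (-1,-1,-3)
replace slot 1: 2·((-1)+(-3)) − (-1) = -7 → (-7,-1,-3)
replace slot 2: 2·((-7)+(-3)) − (-1) = -19 → (-7,-19,-3)

-7,-19,-3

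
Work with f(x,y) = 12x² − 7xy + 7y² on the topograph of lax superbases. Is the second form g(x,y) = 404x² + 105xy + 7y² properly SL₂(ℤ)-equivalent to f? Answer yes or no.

D₁ = -287, D₂ = -287
f: flip: (12,-7,7)→(7,7,12)
f: reduced (well bottom): (7,7,12) with a≤c, −a<b≤a
g: flip: (404,105,7)→(7,-105,404)
g: translate: b→7 (≡-105 mod 14), so (7,-105,404)→(7,7,12)
g: reduced (well bottom): (7,7,12) with a≤c, −a<b≤a
reduced forms (7, 7, 12) vs (7, 7, 12) ⇒ equivalent

yes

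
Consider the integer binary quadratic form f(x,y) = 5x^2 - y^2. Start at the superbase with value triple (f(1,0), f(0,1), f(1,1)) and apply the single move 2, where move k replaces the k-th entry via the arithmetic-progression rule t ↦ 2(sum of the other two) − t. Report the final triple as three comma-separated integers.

start (5,-1,4) = (f(1,0),f(0,1),f(1,1))
replace slot 2: 2·(5+4) − (-1) = 19 → (5,19,4)

5,19,4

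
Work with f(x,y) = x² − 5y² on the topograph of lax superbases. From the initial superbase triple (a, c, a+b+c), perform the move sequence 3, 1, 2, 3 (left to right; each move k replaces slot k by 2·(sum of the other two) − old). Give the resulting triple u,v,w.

start (1,-5,-4) = (f(1,0),f(0,1),f(1,1))
replace slot 3: 2·(1+(-5)) − (-4) = -4 → (1,-5,-4)
replace slot 1: 2·((-5)+(-4)) − 1 = -19 → (-19,-5,-4)
replace slot 2: 2·((-19)+(-4)) − (-5) = -41 → (-19,-41,-4)
replace slot 3: 2·((-19)+(-41)) − (-4) = -116 → (-19,-41,-116)

-19,-41,-116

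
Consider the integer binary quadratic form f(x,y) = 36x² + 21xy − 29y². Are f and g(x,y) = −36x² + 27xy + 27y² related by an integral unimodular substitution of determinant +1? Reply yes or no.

D₁ = 4617, D₂ = 4617
river cycle of f (length 40): (-29, 37, 28), (28, 19, -38), (-38, 57, 9), (9, 51, -56), (-56, 61, 4), (4, 67, -8), (-8, 61, 28), (28, 51, -18), (-18, 57, 19), (19, 57, -18), … (30 more)
river cycle of g (length 6): (27, 27, -36), (-36, 45, 18), (18, 63, -9), (-9, 63, 18), (18, 45, -36), (-36, 27, 27)
cycles differ ⇒ inequivalent

no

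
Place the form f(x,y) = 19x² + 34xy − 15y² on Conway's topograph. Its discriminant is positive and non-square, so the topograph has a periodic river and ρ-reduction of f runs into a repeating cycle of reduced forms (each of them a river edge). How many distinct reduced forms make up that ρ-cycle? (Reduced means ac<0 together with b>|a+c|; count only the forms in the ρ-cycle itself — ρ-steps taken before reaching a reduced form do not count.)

D = 2296, ⌊√D⌋ = 47
river: ρ → (-15,26,27)
river: ρ → (27,28,-14)
river: ρ → (-14,28,27)
river: ρ → (27,26,-15)
river: ρ → (-15,34,19)
river: ρ → (19,42,-7)
river: ρ → (-7,42,19)
river: ρ → (19,34,-15)
ρ-cycle length = 8 (tail of 0 descent steps not counted)

8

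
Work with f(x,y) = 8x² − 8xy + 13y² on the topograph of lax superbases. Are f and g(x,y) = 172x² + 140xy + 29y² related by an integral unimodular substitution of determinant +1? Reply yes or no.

D₁ = -352, D₂ = -352
f: translate: b→8 (≡-8 mod 16), so (8,-8,13)→(8,8,13)
f: reduced (well bottom): (8,8,13) with a≤c, −a<b≤a
g: flip: (172,140,29)→(29,-140,172)
g: translate: b→-24 (≡-140 mod 58), so (29,-140,172)→(29,-24,8)
g: flip: (29,-24,8)→(8,24,29)
g: translate: b→8 (≡24 mod 16), so (8,24,29)→(8,8,13)
g: reduced (well bottom): (8,8,13) with a≤c, −a<b≤a
reduced forms (8, 8, 13) vs (8, 8, 13) ⇒ equivalent

yes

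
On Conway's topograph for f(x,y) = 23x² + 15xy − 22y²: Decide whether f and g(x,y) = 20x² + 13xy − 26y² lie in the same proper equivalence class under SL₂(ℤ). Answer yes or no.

D₁ = 2249, D₂ = 2249
river cycle of f (length 26): (-22, 29, 16), (16, 35, -16), (-16, 29, 22), (22, 15, -23), (-23, 31, 14), (14, 25, -29), (-29, 33, 10), (10, 47, -1), (-1, 47, 10), (10, 33, -29), … (16 more)
river cycle of g (length 22): (-26, 39, 7), (7, 45, -8), (-8, 35, 32), (32, 29, -11), (-11, 37, 20), (20, 43, -5), (-5, 47, 2), (2, 45, -28), (-28, 11, 19), (19, 27, -20), … (12 more)
cycles differ ⇒ inequivalent

no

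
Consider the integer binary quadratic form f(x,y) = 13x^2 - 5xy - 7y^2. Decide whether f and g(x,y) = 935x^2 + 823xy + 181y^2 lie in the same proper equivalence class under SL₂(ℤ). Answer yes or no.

D₁ = 389, D₂ = 389
river cycle of f (length 14): (-7, 19, 1), (1, 19, -7), (-7, 9, 11), (11, 13, -5), (-5, 17, 5), (5, 13, -11), (-11, 9, 7), (7, 19, -1), (-1, 19, 7), (7, 9, -11), … (4 more)
river cycle of g (length 14): (-7, 19, 1), (1, 19, -7), (-7, 9, 11), (11, 13, -5), (-5, 17, 5), (5, 13, -11), (-11, 9, 7), (7, 19, -1), (-1, 19, 7), (7, 9, -11), … (4 more)
cycles coincide ⇒ equivalent

yes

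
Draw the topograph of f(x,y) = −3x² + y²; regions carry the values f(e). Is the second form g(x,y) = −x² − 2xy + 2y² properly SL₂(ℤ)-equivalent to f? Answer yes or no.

D₁ = 12, D₂ = 12
river cycle of f (length 2): (1, 2, -2), (-2, 2, 1)
river cycle of g (length 2): (2, 2, -1), (-1, 2, 2)
cycles differ ⇒ inequivalent

no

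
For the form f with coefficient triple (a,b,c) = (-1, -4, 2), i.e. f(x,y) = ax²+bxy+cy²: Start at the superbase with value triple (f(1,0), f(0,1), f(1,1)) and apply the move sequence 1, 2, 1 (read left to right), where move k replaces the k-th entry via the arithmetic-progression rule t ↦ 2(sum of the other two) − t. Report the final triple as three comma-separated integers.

start (-1,2,-3) = (f(1,0),f(0,1),f(1,1))
replace slot 1: 2·(2+(-3)) − (-1) = -1 → (-1,2,-3)
replace slot 2: 2·((-1)+(-3)) − 2 = -10 → (-1,-10,-3)
replace slot 1: 2·((-10)+(-3)) − (-1) = -25 → (-25,-10,-3)

-25,-10,-3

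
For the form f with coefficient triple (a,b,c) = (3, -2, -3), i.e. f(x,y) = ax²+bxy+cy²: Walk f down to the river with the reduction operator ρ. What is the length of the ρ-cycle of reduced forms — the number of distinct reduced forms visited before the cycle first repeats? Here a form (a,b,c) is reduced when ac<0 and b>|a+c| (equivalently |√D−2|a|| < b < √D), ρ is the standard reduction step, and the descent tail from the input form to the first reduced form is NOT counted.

D = 40, ⌊√D⌋ = 6
descent: ρ → (-3,2,3)  [lands on river]
river: ρ → (3,4,-2)
river: ρ → (-2,4,3)
river: ρ → (3,2,-3)
river: ρ → (-3,4,2)
river: ρ → (2,4,-3)
ρ-cycle length = 6 (tail of 1 descent step not counted)

6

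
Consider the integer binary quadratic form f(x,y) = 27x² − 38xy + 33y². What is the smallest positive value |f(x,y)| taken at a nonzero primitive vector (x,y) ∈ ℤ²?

translate: b→16 (≡-38 mod 54), so (27,-38,33)→(27,16,22)
flip: (27,16,22)→(22,-16,27)
reduced (well bottom): (22,-16,27) with a≤c, −a<b≤a
well minimum = a = 22

22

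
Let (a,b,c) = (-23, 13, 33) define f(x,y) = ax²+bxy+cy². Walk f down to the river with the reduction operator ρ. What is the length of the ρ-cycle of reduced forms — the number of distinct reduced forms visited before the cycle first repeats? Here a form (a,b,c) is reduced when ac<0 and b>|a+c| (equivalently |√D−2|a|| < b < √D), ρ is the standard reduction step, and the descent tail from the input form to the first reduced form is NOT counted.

D = 3205, ⌊√D⌋ = 56
river: ρ → (33,53,-3)
river: ρ → (-3,55,15)
river: ρ → (15,35,-33)
river: ρ → (-33,31,17)
river: ρ → (17,37,-27)
river: ρ → (-27,17,27)
river: ρ → (27,37,-17)
river: ρ → (-17,31,33)
river: ρ → (33,35,-15)
river: ρ → (-15,55,3)
river: ρ → (3,53,-33)
river: ρ → (-33,13,23)
river: ρ → (23,33,-23)
river: ρ → (-23,13,33)
ρ-cycle length = 14 (tail of 0 descent steps not counted)

14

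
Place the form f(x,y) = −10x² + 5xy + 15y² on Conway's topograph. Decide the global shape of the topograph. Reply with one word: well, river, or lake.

D = b²−4ac = 5² − 4·(-10)·15 = 625
D = 25² is a perfect square ⇒ form factors over ℤ ⇒ lakes

lake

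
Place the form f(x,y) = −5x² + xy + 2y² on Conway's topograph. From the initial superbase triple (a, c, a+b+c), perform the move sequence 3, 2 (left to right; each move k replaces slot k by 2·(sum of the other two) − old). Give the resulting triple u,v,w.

start (-5,2,-2) = (f(1,0),f(0,1),f(1,1))
replace slot 3: 2·((-5)+2) − (-2) = -4 → (-5,2,-4)
replace slot 2: 2·((-5)+(-4)) − 2 = -20 → (-5,-20,-4)

-5,-20,-4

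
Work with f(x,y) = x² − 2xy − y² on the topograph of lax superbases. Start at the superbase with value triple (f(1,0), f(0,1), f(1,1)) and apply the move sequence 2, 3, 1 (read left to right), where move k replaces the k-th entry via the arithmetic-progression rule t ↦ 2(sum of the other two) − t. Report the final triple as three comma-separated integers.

start (1,-1,-2) = (f(1,0),f(0,1),f(1,1))
replace slot 2: 2·(1+(-2)) − (-1) = -1 → (1,-1,-2)
replace slot 3: 2·(1+(-1)) − (-2) = 2 → (1,-1,2)
replace slot 1: 2·((-1)+2) − 1 = 1 → (1,-1,2)

1,-1,2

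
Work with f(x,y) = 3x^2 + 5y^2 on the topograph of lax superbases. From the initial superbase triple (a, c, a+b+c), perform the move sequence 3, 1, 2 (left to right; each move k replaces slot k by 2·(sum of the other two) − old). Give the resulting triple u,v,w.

start (3,5,8) = (f(1,0),f(0,1),f(1,1))
replace slot 3: 2·(3+5) − 8 = 8 → (3,5,8)
replace slot 1: 2·(5+8) − 3 = 23 → (23,5,8)
replace slot 2: 2·(23+8) − 5 = 57 → (23,57,8)

23,57,8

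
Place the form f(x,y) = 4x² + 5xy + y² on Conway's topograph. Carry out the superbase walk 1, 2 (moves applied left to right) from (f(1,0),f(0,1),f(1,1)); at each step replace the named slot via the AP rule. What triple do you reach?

start (4,1,10) = (f(1,0),f(0,1),f(1,1))
replace slot 1: 2·(1+10) − 4 = 18 → (18,1,10)
replace slot 2: 2·(18+10) − 1 = 55 → (18,55,10)

18,55,10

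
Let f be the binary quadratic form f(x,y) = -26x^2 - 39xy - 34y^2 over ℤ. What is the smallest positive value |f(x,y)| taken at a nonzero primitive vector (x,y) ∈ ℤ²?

translate: b→-13 (≡39 mod 52), so (26,39,34)→(26,-13,21)
flip: (26,-13,21)→(21,13,26)
reduced (well bottom): (21,13,26) with a≤c, −a<b≤a
well minimum |f| = |-21| = 21 (negative-definite)

21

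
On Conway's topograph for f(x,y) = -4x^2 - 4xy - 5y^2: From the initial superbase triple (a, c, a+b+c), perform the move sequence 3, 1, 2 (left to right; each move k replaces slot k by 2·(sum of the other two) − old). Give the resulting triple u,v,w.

start (-4,-5,-13) = (f(1,0),f(0,1),f(1,1))
replace slot 3: 2·((-4)+(-5)) − (-13) = -5 → (-4,-5,-5)
replace slot 1: 2·((-5)+(-5)) − (-4) = -16 → (-16,-5,-5)
replace slot 2: 2·((-16)+(-5)) − (-5) = -37 → (-16,-37,-5)

-16,-37,-5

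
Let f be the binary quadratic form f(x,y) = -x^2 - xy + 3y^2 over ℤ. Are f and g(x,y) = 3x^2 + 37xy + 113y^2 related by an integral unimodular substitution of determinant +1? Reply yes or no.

D₁ = 13, D₂ = 13
river cycle of f (length 2): (-1, 3, 1), (1, 3, -1)
river cycle of g (length 2): (-1, 3, 1), (1, 3, -1)
cycles coincide ⇒ equivalent

yes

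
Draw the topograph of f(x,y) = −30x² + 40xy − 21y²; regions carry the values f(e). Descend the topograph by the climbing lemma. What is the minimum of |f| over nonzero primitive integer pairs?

translate: b→20 (≡-40 mod 60), so (30,-40,21)→(30,20,11)
flip: (30,20,11)→(11,-20,30)
translate: b→2 (≡-20 mod 22), so (11,-20,30)→(11,2,21)
reduced (well bottom): (11,2,21) with a≤c, −a<b≤a
well minimum |f| = |-11| = 11 (negative-definite)

11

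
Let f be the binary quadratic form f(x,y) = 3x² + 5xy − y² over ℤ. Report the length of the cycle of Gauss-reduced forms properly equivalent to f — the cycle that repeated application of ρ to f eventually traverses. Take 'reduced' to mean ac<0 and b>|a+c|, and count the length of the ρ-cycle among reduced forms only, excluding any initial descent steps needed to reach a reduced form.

D = 37, ⌊√D⌋ = 6
river: ρ → (-1,5,3)
river: ρ → (3,1,-3)
river: ρ → (-3,5,1)
river: ρ → (1,5,-3)
river: ρ → (-3,1,3)
river: ρ → (3,5,-1)
ρ-cycle length = 6 (tail of 0 descent steps not counted)

6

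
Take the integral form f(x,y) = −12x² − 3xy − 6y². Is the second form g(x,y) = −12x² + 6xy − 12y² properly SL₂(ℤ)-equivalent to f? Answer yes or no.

D₁ = -279, D₂ = -540
discriminants differ ⇒ not SL₂(ℤ)-equivalent

no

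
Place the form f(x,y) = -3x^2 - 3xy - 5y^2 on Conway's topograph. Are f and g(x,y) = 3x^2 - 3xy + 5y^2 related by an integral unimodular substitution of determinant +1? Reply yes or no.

D₁ = -51, D₂ = -51
f is negative-definite; reduce −f:
−f: reduced (well bottom): (3,3,5) with a≤c, −a<b≤a
flip sign back: reduced form of f is (-3,-3,-5)
g: translate: b→3 (≡-3 mod 6), so (3,-3,5)→(3,3,5)
g: reduced (well bottom): (3,3,5) with a≤c, −a<b≤a
reduced forms (-3, -3, -5) vs (3, 3, 5) ⇒ inequivalent

no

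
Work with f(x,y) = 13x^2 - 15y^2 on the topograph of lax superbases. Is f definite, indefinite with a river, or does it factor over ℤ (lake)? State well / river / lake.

D = b²−4ac = 0² − 4·13·(-15) = 780
D > 0 non-square ⇒ indefinite ⇒ periodic river

river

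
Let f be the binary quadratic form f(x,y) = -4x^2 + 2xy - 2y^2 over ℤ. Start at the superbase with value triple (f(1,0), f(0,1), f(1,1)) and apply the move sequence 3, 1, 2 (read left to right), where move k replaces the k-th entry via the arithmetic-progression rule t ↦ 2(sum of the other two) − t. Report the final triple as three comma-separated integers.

start (-4,-2,-4) = (f(1,0),f(0,1),f(1,1))
replace slot 3: 2·((-4)+(-2)) − (-4) = -8 → (-4,-2,-8)
replace slot 1: 2·((-2)+(-8)) − (-4) = -16 → (-16,-2,-8)
replace slot 2: 2·((-16)+(-8)) − (-2) = -46 → (-16,-46,-8)

-16,-46,-8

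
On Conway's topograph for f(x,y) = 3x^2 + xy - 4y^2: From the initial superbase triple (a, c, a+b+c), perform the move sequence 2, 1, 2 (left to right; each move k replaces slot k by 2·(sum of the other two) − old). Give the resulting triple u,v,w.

start (3,-4,0) = (f(1,0),f(0,1),f(1,1))
replace slot 2: 2·(3+0) − (-4) = 10 → (3,10,0)
replace slot 1: 2·(10+0) − 3 = 17 → (17,10,0)
replace slot 2: 2·(17+0) − 10 = 24 → (17,24,0)

17,24,0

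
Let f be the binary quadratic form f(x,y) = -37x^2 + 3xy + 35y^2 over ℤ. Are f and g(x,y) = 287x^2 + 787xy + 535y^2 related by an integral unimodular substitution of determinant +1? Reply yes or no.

D₁ = 5189, D₂ = 5189
river cycle of f (length 38): (35, 67, -5), (-5, 63, 61), (61, 59, -7), (-7, 67, 25), (25, 33, -41), (-41, 49, 17), (17, 53, -35), (-35, 17, 35), (35, 53, -17), (-17, 49, 41), … (28 more)
river cycle of g (length 38): (35, 67, -5), (-5, 63, 61), (61, 59, -7), (-7, 67, 25), (25, 33, -41), (-41, 49, 17), (17, 53, -35), (-35, 17, 35), (35, 53, -17), (-17, 49, 41), … (28 more)
cycles coincide ⇒ equivalent

yes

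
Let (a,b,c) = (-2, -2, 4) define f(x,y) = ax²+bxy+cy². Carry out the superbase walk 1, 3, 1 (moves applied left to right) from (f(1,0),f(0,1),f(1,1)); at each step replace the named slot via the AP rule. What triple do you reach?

start (-2,4,0) = (f(1,0),f(0,1),f(1,1))
replace slot 1: 2·(4+0) − (-2) = 10 → (10,4,0)
replace slot 3: 2·(10+4) − 0 = 28 → (10,4,28)
replace slot 1: 2·(4+28) − 10 = 54 → (54,4,28)

54,4,28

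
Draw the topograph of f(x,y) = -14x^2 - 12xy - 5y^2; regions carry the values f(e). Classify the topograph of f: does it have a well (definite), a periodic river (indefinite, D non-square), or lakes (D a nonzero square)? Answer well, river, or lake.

D = b²−4ac = (-12)² − 4·(-14)·(-5) = -136
D < 0 ⇒ definite ⇒ every region one sign ⇒ single well

well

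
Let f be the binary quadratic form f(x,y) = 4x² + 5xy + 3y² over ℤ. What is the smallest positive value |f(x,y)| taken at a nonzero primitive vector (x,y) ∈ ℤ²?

translate: b→-3 (≡5 mod 8), so (4,5,3)→(4,-3,2)
flip: (4,-3,2)→(2,3,4)
translate: b→-1 (≡3 mod 4), so (2,3,4)→(2,-1,3)
reduced (well bottom): (2,-1,3) with a≤c, −a<b≤a
well minimum = a = 2

2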